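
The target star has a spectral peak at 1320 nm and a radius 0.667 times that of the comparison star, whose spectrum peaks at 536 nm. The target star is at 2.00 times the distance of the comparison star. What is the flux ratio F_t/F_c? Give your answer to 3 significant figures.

Wien's law: T_t/T_c = λ_c/λ_t = 536/1320 = 0.4061.
L_t/L_c = (R_t/R_c)²(T_t/T_c)⁴ = (0.667)²(0.4061)⁴ = 0.01210.
F_t/F_c = (L_t/L_c)/(d_t/d_c)² = 0.01210/(2.00)² = 0.003024.

0.00302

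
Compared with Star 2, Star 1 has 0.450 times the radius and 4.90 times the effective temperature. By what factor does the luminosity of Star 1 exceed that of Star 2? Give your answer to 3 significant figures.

117

From the Stefan–Boltzmann law, L ∝ R²T⁴, so
L_1/L_2 = (R_1/R_2)² (T_1/T_2)⁴ = (0.450)² × (4.90)⁴ = 0.2025 × 576.5 = 116.7.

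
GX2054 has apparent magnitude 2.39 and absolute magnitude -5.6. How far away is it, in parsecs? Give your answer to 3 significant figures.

m − M = 5 log₁₀(d/10 pc)
2.39 − (-5.6) = 7.99 = 5 log₁₀(d/10)
d = 10 × 10^(7.99/5) = 10 × 10^1.598 = 396.3 pc.

396 pc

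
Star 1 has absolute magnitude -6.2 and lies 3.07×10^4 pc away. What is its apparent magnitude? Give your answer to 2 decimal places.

11.24

m = M + 5 log₁₀(d/10 pc) = -6.2 + 5 log₁₀(3.07×10^4/10)
  = -6.2 + 5 × 3.487 = -6.2 + 17.44 = 11.24.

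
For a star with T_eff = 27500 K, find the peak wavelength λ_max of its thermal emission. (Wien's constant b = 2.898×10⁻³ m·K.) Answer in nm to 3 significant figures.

λ_max = b/T = 2.898×10⁻³ / 27500 = 1.05×10^-7 m = 105.4 nm.

105 nm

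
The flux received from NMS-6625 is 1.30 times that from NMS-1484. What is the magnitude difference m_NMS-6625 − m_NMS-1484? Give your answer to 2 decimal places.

m_NMS-6625 − m_NMS-1484 = −2.5 log₁₀(F_NMS-6625/F_NMS-1484) = −2.5 log₁₀(1.30) = −2.5 × (0.114) = -0.285.

-0.28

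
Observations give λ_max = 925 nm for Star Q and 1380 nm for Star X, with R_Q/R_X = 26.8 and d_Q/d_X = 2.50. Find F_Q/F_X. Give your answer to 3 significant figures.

569

Wien's law: T_Q/T_X = λ_X/λ_Q = 1380/925 = 1.492.
L_Q/L_X = (R_Q/R_X)²(T_Q/T_X)⁴ = (26.8)²(1.492)⁴ = 3558.
F_Q/F_X = (L_Q/L_X)/(d_Q/d_X)² = 3558/(2.50)² = 569.3.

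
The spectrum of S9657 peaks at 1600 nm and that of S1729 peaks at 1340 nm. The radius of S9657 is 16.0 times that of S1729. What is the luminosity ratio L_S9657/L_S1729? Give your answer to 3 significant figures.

126

Wien's law gives T ∝ 1/λ_max, so T_S9657/T_S1729 = λ_S1729/λ_S9657 = 1340/1600 = 0.8375.
Then L ∝ R²T⁴ gives L_S9657/L_S1729 = (16.0)² × (0.8375)⁴ = 256.0 × 0.4920 = 125.9.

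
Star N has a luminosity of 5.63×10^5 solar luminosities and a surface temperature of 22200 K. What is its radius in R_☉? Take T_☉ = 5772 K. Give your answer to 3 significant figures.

R/R_☉ = √(L/L_☉) / (T/T_☉)² = √(5.63×10^5) / (3.846)²
       = 750.3 / 14.79 = 50.72.

50.7 R_☉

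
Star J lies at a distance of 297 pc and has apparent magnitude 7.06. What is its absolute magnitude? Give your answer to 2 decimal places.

-0.30

M = m − 5 log₁₀(d/10 pc) = 7.06 − 5 log₁₀(297/10)
  = 7.06 − 5 × 1.473 = 7.06 − 7.36 = -0.30.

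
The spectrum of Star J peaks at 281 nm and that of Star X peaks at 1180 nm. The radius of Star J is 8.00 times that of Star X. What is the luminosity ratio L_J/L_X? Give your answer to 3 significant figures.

1.99×10^4

Wien's law gives T ∝ 1/λ_max, so T_J/T_X = λ_X/λ_J = 1180/281 = 4.199.
Then L ∝ R²T⁴ gives L_J/L_X = (8.00)² × (4.199)⁴ = 64.00 × 311.0 = 1.990×10^4.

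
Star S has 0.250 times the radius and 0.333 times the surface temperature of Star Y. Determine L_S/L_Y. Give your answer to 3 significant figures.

7.69×10^-4

From the Stefan–Boltzmann law, L ∝ R²T⁴, so
L_S/L_Y = (R_S/R_Y)² (T_S/T_Y)⁴ = (0.250)² × (0.333)⁴ = 0.06250 × 0.01230 = 7.685×10^-4.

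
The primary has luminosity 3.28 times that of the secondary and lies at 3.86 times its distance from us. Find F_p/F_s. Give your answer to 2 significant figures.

F = L/(4πd²), so F_p/F_s = (L_p/L_s) / (d_p/d_s)²
= 3.28 / (3.86)² = 3.28 / 14.90 = 0.2201.

0.22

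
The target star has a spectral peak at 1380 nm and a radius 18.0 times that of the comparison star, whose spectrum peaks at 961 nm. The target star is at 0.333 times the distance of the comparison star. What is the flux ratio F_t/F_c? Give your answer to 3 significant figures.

Wien's law: T_t/T_c = λ_c/λ_t = 961/1380 = 0.6964.
L_t/L_c = (R_t/R_c)²(T_t/T_c)⁴ = (18.0)²(0.6964)⁴ = 76.19.
F_t/F_c = (L_t/L_c)/(d_t/d_c)² = 76.19/(0.333)² = 687.1.

687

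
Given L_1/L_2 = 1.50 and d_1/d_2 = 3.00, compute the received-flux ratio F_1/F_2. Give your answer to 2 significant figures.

0.17

F = L/(4πd²), so F_1/F_2 = (L_1/L_2) / (d_1/d_2)²
= 1.50 / (3.00)² = 1.50 / 9.000 = 0.1667.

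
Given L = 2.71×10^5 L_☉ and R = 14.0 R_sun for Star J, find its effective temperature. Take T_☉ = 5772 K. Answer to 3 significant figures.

3.52×10^4 K

T/T_☉ = (L/L_☉)^(1/4) / (R/R_☉)^(1/2)
T = 5772 × (2.71×10^5)^(1/4) / √(14.0) = 5772 × 22.82 / 3.742 = 3.520×10^4 K.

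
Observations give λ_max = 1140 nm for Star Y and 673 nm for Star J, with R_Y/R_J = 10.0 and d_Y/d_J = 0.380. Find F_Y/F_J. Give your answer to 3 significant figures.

84.1

Wien's law: T_Y/T_J = λ_J/λ_Y = 673/1140 = 0.5904.
L_Y/L_J = (R_Y/R_J)²(T_Y/T_J)⁴ = (10.0)²(0.5904)⁴ = 12.15.
F_Y/F_J = (L_Y/L_J)/(d_Y/d_J)² = 12.15/(0.380)² = 84.12.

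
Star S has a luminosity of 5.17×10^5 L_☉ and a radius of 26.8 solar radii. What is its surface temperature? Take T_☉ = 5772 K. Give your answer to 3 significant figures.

T/T_☉ = (L/L_☉)^(1/4) / (R/R_☉)^(1/2)
T = 5772 × (5.17×10^5)^(1/4) / √(26.8) = 5772 × 26.81 / 5.177 = 2.990×10^4 K.

2.99×10^4 K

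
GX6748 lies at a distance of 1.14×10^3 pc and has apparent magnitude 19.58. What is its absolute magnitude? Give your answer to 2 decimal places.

9.30

M = m − 5 log₁₀(d/10 pc) = 19.58 − 5 log₁₀(1.14×10^3/10)
  = 19.58 − 5 × 2.057 = 19.58 − 10.28 = 9.30.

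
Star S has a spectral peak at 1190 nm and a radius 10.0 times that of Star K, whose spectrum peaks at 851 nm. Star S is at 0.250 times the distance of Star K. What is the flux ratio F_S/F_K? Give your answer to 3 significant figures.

Wien's law: T_S/T_K = λ_K/λ_S = 851/1190 = 0.7151.
L_S/L_K = (R_S/R_K)²(T_S/T_K)⁴ = (10.0)²(0.7151)⁴ = 26.15.
F_S/F_K = (L_S/L_K)/(d_S/d_K)² = 26.15/(0.250)² = 418.5.

418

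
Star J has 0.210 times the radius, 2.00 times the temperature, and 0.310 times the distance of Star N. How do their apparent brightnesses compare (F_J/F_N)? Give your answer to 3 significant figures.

L_J/L_N = (R_J/R_N)²(T_J/T_N)⁴ = (0.210)² × (2.00)⁴ = 0.7056.
F_J/F_N = (L_J/L_N)/(d_J/d_N)² = 0.7056 / (0.310)² = 7.342.

7.34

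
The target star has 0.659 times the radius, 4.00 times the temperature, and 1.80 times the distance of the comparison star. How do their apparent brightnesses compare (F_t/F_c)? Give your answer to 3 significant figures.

L_t/L_c = (R_t/R_c)²(T_t/T_c)⁴ = (0.659)² × (4.00)⁴ = 111.2.
F_t/F_c = (L_t/L_c)/(d_t/d_c)² = 111.2 / (1.80)² = 34.31.

34.3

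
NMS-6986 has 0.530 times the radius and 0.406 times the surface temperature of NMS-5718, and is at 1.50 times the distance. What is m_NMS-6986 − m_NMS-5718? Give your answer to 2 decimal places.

6.17

L_NMS-6986/L_NMS-5718 = (0.530)²(0.406)⁴ = 0.007632.
F_NMS-6986/F_NMS-5718 = (L_NMS-6986/L_NMS-5718)/(d_NMS-6986/d_NMS-5718)² = 0.007632/2.250 = 0.003392.
m_NMS-6986 − m_NMS-5718 = −2.5 log₁₀(0.003392) = 6.17.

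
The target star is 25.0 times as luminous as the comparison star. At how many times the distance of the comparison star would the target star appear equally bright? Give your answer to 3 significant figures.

5.00

Equal flux requires L_t/d_t² = L_c/d_c², so d_t/d_c = √(L_t/L_c)
= √(25.0) = 5.000.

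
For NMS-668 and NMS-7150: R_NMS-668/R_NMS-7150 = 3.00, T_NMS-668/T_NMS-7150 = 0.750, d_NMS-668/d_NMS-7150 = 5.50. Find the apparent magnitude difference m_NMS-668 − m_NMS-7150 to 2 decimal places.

2.57

L_NMS-668/L_NMS-7150 = (3.00)²(0.750)⁴ = 2.848.
F_NMS-668/F_NMS-7150 = (L_NMS-668/L_NMS-7150)/(d_NMS-668/d_NMS-7150)² = 2.848/30.25 = 0.09414.
m_NMS-668 − m_NMS-7150 = −2.5 log₁₀(0.09414) = 2.57.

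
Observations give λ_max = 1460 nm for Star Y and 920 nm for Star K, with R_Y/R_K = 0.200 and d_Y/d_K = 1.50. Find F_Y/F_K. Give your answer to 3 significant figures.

Wien's law: T_Y/T_K = λ_K/λ_Y = 920/1460 = 0.6301.
L_Y/L_K = (R_Y/R_K)²(T_Y/T_K)⁴ = (0.200)²(0.6301)⁴ = 0.006307.
F_Y/F_K = (L_Y/L_K)/(d_Y/d_K)² = 0.006307/(1.50)² = 0.002803.

0.00280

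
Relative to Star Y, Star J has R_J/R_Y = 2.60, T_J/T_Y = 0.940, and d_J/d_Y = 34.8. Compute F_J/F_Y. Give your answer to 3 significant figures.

L_J/L_Y = (R_J/R_Y)²(T_J/T_Y)⁴ = (2.60)² × (0.940)⁴ = 5.278.
F_J/F_Y = (L_J/L_Y)/(d_J/d_Y)² = 5.278 / (34.8)² = 0.004358.

0.00436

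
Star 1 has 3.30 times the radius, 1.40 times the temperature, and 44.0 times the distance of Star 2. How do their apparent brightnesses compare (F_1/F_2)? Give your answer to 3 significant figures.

L_1/L_2 = (R_1/R_2)²(T_1/T_2)⁴ = (3.30)² × (1.40)⁴ = 41.84.
F_1/F_2 = (L_1/L_2)/(d_1/d_2)² = 41.84 / (44.0)² = 0.02161.

0.0216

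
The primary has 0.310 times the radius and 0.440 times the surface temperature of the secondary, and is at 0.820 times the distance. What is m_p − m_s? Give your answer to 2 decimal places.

L_p/L_s = (0.310)²(0.440)⁴ = 0.003602.
F_p/F_s = (L_p/L_s)/(d_p/d_s)² = 0.003602/0.6724 = 0.005357.
m_p − m_s = −2.5 log₁₀(0.005357) = 5.68.

5.68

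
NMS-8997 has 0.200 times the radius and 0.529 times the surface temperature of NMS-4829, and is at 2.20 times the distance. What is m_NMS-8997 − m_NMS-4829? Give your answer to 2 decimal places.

L_NMS-8997/L_NMS-4829 = (0.200)²(0.529)⁴ = 0.003132.
F_NMS-8997/F_NMS-4829 = (L_NMS-8997/L_NMS-4829)/(d_NMS-8997/d_NMS-4829)² = 0.003132/4.840 = 6.472×10^-4.
m_NMS-8997 − m_NMS-4829 = −2.5 log₁₀(6.472×10^-4) = 7.97.

7.97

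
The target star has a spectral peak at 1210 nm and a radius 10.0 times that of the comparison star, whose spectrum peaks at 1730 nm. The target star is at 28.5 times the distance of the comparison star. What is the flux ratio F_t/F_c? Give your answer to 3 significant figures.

Wien's law: T_t/T_c = λ_c/λ_t = 1730/1210 = 1.430.
L_t/L_c = (R_t/R_c)²(T_t/T_c)⁴ = (10.0)²(1.430)⁴ = 417.9.
F_t/F_c = (L_t/L_c)/(d_t/d_c)² = 417.9/(28.5)² = 0.5145.

0.514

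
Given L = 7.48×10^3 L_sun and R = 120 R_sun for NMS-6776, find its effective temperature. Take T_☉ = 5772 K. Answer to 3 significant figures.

4.90×10^3 K

T/T_☉ = (L/L_☉)^(1/4) / (R/R_☉)^(1/2)
T = 5772 × (7.48×10^3)^(1/4) / √(120) = 5772 × 9.300 / 10.95 = 4900 K.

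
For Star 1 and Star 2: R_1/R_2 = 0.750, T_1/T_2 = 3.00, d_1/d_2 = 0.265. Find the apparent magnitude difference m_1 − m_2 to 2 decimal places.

-7.03

L_1/L_2 = (0.750)²(3.00)⁴ = 45.56.
F_1/F_2 = (L_1/L_2)/(d_1/d_2)² = 45.56/0.07023 = 648.8.
m_1 − m_2 = −2.5 log₁₀(648.8) = -7.03.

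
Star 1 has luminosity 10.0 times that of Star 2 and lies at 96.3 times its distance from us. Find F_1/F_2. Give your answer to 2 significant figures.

0.0011

F = L/(4πd²), so F_1/F_2 = (L_1/L_2) / (d_1/d_2)²
= 10.0 / (96.3)² = 10.0 / 9274 = 0.001078.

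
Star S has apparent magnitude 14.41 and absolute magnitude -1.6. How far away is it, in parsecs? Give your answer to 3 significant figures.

1.59×10^4 pc

m − M = 5 log₁₀(d/10 pc)
14.41 − (-1.6) = 16.01 = 5 log₁₀(d/10)
d = 10 × 10^(16.01/5) = 10 × 10^3.202 = 1.592×10^4 pc.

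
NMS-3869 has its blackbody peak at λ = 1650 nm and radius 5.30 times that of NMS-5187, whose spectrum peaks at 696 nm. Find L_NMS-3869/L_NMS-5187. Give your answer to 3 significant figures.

0.889

Wien's law gives T ∝ 1/λ_max, so T_NMS-3869/T_NMS-5187 = λ_NMS-5187/λ_NMS-3869 = 696/1650 = 0.4218.
Then L ∝ R²T⁴ gives L_NMS-3869/L_NMS-5187 = (5.30)² × (0.4218)⁴ = 28.09 × 0.03166 = 0.8893.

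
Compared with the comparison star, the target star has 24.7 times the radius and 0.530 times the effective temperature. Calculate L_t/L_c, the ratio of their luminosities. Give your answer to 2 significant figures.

From the Stefan–Boltzmann law, L ∝ R²T⁴, so
L_t/L_c = (R_t/R_c)² (T_t/T_c)⁴ = (24.7)² × (0.530)⁴ = 610.1 × 0.07890 = 48.14.

48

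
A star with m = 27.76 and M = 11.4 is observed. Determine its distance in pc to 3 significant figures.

1.87×10^4 pc

m − M = 5 log₁₀(d/10 pc)
27.76 − (11.4) = 16.36 = 5 log₁₀(d/10)
d = 10 × 10^(16.36/5) = 10 × 10^3.272 = 1.871×10^4 pc.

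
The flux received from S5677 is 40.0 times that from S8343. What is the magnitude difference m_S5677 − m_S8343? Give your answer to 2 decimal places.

-4.01

m_S5677 − m_S8343 = −2.5 log₁₀(F_S5677/F_S8343) = −2.5 log₁₀(40.0) = −2.5 × (1.602) = -4.005.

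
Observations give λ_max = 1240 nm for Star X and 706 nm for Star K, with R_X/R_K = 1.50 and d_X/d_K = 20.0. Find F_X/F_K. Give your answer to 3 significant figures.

5.91×10^-4

Wien's law: T_X/T_K = λ_K/λ_X = 706/1240 = 0.5694.
L_X/L_K = (R_X/R_K)²(T_X/T_K)⁴ = (1.50)²(0.5694)⁴ = 0.2364.
F_X/F_K = (L_X/L_K)/(d_X/d_K)² = 0.2364/(20.0)² = 5.911×10^-4.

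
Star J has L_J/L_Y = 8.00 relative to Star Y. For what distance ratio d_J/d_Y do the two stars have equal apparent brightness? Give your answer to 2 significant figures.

2.8

Equal flux requires L_J/d_J² = L_Y/d_Y², so d_J/d_Y = √(L_J/L_Y)
= √(8.00) = 2.828.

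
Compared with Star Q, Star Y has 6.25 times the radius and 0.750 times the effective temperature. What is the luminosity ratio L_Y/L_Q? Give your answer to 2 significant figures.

12

From the Stefan–Boltzmann law, L ∝ R²T⁴, so
L_Y/L_Q = (R_Y/R_Q)² (T_Y/T_Q)⁴ = (6.25)² × (0.750)⁴ = 39.06 × 0.3164 = 12.36.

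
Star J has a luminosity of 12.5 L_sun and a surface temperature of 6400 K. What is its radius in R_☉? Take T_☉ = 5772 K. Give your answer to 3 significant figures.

R/R_☉ = √(L/L_☉) / (T/T_☉)² = √(12.5) / (1.109)²
       = 3.536 / 1.229 = 2.876.

2.88 R_☉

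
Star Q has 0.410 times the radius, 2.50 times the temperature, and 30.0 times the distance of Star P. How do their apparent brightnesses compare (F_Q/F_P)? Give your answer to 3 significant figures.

L_Q/L_P = (R_Q/R_P)²(T_Q/T_P)⁴ = (0.410)² × (2.50)⁴ = 6.566.
F_Q/F_P = (L_Q/L_P)/(d_Q/d_P)² = 6.566 / (30.0)² = 0.007296.

0.00730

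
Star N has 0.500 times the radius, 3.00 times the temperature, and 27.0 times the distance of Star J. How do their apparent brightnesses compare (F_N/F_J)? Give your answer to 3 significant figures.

0.0278

L_N/L_J = (R_N/R_J)²(T_N/T_J)⁴ = (0.500)² × (3.00)⁴ = 20.25.
F_N/F_J = (L_N/L_J)/(d_N/d_J)² = 20.25 / (27.0)² = 0.02778.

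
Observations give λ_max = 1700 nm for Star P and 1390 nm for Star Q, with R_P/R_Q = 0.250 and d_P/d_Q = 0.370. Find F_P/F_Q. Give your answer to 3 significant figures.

0.204

Wien's law: T_P/T_Q = λ_Q/λ_P = 1390/1700 = 0.8176.
L_P/L_Q = (R_P/R_Q)²(T_P/T_Q)⁴ = (0.250)²(0.8176)⁴ = 0.02793.
F_P/F_Q = (L_P/L_Q)/(d_P/d_Q)² = 0.02793/(0.370)² = 0.2041.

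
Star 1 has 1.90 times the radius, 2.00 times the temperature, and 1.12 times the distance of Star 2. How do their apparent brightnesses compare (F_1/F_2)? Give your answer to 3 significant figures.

46.0

L_1/L_2 = (R_1/R_2)²(T_1/T_2)⁴ = (1.90)² × (2.00)⁴ = 57.76.
F_1/F_2 = (L_1/L_2)/(d_1/d_2)² = 57.76 / (1.12)² = 46.05.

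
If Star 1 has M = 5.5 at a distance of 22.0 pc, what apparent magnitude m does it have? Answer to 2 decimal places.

7.21

m = M + 5 log₁₀(d/10 pc) = 5.5 + 5 log₁₀(22.0/10)
  = 5.5 + 5 × 0.342 = 5.5 + 1.71 = 7.21.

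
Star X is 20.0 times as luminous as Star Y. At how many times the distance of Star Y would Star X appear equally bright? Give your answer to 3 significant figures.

4.47

Equal flux requires L_X/d_X² = L_Y/d_Y², so d_X/d_Y = √(L_X/L_Y)
= √(20.0) = 4.472.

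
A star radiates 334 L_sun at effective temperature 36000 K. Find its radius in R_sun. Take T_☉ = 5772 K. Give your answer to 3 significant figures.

0.470 R_sun

R/R_☉ = √(L/L_☉) / (T/T_☉)² = √(334) / (6.237)²
       = 18.28 / 38.90 = 0.4698.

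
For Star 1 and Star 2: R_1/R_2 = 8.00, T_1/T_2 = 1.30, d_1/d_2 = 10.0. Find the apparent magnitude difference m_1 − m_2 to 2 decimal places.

L_1/L_2 = (8.00)²(1.30)⁴ = 182.8.
F_1/F_2 = (L_1/L_2)/(d_1/d_2)² = 182.8/100.0 = 1.828.
m_1 − m_2 = −2.5 log₁₀(1.828) = -0.65.

-0.65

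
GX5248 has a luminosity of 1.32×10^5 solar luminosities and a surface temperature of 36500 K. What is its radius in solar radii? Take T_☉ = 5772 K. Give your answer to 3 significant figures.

9.09 solar radii

R/R_☉ = √(L/L_☉) / (T/T_☉)² = √(1.32×10^5) / (6.324)²
       = 363.3 / 39.99 = 9.086.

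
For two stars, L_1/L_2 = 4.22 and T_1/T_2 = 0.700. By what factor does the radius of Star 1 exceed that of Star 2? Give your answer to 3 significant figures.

L ∝ R²T⁴ gives R ∝ √L / T², so
R_1/R_2 = √(4.22) / (0.700)² = 2.054 / 0.4900 = 4.192.

4.19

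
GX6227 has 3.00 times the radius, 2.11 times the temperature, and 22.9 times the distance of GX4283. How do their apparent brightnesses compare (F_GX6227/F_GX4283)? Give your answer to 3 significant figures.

L_GX6227/L_GX4283 = (R_GX6227/R_GX4283)²(T_GX6227/T_GX4283)⁴ = (3.00)² × (2.11)⁴ = 178.4.
F_GX6227/F_GX4283 = (L_GX6227/L_GX4283)/(d_GX6227/d_GX4283)² = 178.4 / (22.9)² = 0.3402.

0.340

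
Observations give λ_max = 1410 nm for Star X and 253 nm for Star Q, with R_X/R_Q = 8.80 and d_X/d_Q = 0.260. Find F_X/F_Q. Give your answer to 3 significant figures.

Wien's law: T_X/T_Q = λ_Q/λ_X = 253/1410 = 0.1794.
L_X/L_Q = (R_X/R_Q)²(T_X/T_Q)⁴ = (8.80)²(0.1794)⁴ = 0.08027.
F_X/F_Q = (L_X/L_Q)/(d_X/d_Q)² = 0.08027/(0.260)² = 1.187.

1.19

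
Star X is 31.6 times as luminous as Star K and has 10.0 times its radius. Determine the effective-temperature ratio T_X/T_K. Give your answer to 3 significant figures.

0.750

L ∝ R²T⁴ gives T ∝ (L/R²)^(1/4), so
T_X/T_K = (31.6 / 10.0²)^(1/4) = (0.3160)^(1/4) = 0.7498.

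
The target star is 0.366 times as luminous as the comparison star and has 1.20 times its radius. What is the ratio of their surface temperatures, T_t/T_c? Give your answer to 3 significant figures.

0.710

L ∝ R²T⁴ gives T ∝ (L/R²)^(1/4), so
T_t/T_c = (0.366 / 1.20²)^(1/4) = (0.2542)^(1/4) = 0.7100.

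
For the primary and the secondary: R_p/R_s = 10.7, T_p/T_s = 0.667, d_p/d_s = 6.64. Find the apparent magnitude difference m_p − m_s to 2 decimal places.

L_p/L_s = (10.7)²(0.667)⁴ = 22.66.
F_p/F_s = (L_p/L_s)/(d_p/d_s)² = 22.66/44.09 = 0.5140.
m_p − m_s = −2.5 log₁₀(0.5140) = 0.72.

0.72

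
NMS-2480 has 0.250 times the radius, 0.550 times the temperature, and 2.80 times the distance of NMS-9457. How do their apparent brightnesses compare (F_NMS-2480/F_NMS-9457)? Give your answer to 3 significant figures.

7.29×10^-4

L_NMS-2480/L_NMS-9457 = (R_NMS-2480/R_NMS-9457)²(T_NMS-2480/T_NMS-9457)⁴ = (0.250)² × (0.550)⁴ = 0.005719.
F_NMS-2480/F_NMS-9457 = (L_NMS-2480/L_NMS-9457)/(d_NMS-2480/d_NMS-9457)² = 0.005719 / (2.80)² = 7.295×10^-4.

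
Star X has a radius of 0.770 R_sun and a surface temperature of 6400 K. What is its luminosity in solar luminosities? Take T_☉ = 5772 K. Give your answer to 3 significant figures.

0.896 solar luminosities

L/L_☉ = (R/R_☉)² (T/T_☉)⁴ = (0.770)² × (6400/5772)⁴
       = 0.5929 × (1.109)⁴ = 0.5929 × 1.512 = 0.8962.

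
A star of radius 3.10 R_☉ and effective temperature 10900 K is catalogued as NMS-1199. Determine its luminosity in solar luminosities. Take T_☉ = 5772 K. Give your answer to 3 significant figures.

122 solar luminosities

L/L_☉ = (R/R_☉)² (T/T_☉)⁴ = (3.10)² × (10900/5772)⁴
       = 9.610 × (1.888)⁴ = 9.610 × 12.72 = 122.2.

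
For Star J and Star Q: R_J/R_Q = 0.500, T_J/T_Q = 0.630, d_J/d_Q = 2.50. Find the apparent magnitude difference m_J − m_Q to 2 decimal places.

L_J/L_Q = (0.500)²(0.630)⁴ = 0.03938.
F_J/F_Q = (L_J/L_Q)/(d_J/d_Q)² = 0.03938/6.250 = 0.006301.
m_J − m_Q = −2.5 log₁₀(0.006301) = 5.50.

5.50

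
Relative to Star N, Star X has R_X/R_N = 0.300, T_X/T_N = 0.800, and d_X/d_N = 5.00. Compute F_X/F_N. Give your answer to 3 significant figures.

L_X/L_N = (R_X/R_N)²(T_X/T_N)⁴ = (0.300)² × (0.800)⁴ = 0.03686.
F_X/F_N = (L_X/L_N)/(d_X/d_N)² = 0.03686 / (5.00)² = 0.001475.

0.00147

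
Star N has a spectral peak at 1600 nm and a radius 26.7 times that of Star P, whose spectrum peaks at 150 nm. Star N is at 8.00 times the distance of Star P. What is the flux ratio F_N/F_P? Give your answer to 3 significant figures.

Wien's law: T_N/T_P = λ_P/λ_N = 150/1600 = 0.09375.
L_N/L_P = (R_N/R_P)²(T_N/T_P)⁴ = (26.7)²(0.09375)⁴ = 0.05507.
F_N/F_P = (L_N/L_P)/(d_N/d_P)² = 0.05507/(8.00)² = 8.605×10^-4.

8.60×10^-4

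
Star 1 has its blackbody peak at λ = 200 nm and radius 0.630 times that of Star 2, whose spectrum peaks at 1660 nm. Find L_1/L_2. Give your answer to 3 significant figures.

1.88×10^3

Wien's law gives T ∝ 1/λ_max, so T_1/T_2 = λ_2/λ_1 = 1660/200 = 8.300.
Then L ∝ R²T⁴ gives L_1/L_2 = (0.630)² × (8.300)⁴ = 0.3969 × 4746 = 1884.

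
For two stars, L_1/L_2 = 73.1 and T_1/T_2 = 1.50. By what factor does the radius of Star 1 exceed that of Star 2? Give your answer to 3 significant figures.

L ∝ R²T⁴ gives R ∝ √L / T², so
R_1/R_2 = √(73.1) / (1.50)² = 8.550 / 2.250 = 3.800.

3.80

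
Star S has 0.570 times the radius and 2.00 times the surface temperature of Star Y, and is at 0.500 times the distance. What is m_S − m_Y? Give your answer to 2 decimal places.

-3.29

L_S/L_Y = (0.570)²(2.00)⁴ = 5.198.
F_S/F_Y = (L_S/L_Y)/(d_S/d_Y)² = 5.198/0.2500 = 20.79.
m_S − m_Y = −2.5 log₁₀(20.79) = -3.29.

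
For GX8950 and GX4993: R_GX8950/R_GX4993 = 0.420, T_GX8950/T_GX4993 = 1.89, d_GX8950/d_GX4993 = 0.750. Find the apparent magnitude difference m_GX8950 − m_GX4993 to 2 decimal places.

L_GX8950/L_GX4993 = (0.420)²(1.89)⁴ = 2.251.
F_GX8950/F_GX4993 = (L_GX8950/L_GX4993)/(d_GX8950/d_GX4993)² = 2.251/0.5625 = 4.002.
m_GX8950 − m_GX4993 = −2.5 log₁₀(4.002) = -1.51.

-1.51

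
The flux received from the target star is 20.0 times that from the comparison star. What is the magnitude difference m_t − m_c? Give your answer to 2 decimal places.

m_t − m_c = −2.5 log₁₀(F_t/F_c) = −2.5 log₁₀(20.0) = −2.5 × (1.301) = -3.253.

-3.25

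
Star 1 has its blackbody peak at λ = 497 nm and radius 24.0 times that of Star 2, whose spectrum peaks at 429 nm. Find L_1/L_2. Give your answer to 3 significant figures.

320

Wien's law gives T ∝ 1/λ_max, so T_1/T_2 = λ_2/λ_1 = 429/497 = 0.8632.
Then L ∝ R²T⁴ gives L_1/L_2 = (24.0)² × (0.8632)⁴ = 576.0 × 0.5551 = 319.8.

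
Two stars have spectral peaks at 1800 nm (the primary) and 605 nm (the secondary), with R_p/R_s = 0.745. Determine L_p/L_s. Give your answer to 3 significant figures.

Wien's law gives T ∝ 1/λ_max, so T_p/T_s = λ_s/λ_p = 605/1800 = 0.3361.
Then L ∝ R²T⁴ gives L_p/L_s = (0.745)² × (0.3361)⁴ = 0.5550 × 0.01276 = 0.007083.

0.00708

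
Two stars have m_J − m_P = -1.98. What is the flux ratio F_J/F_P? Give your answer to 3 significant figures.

F_J/F_P = 10^(−(m_J − m_P)/2.5) = 10^(1.98/2.5) = 10^0.792 = 6.194.

6.19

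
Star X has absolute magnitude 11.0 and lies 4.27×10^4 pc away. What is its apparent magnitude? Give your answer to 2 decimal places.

m = M + 5 log₁₀(d/10 pc) = 11.0 + 5 log₁₀(4.27×10^4/10)
  = 11.0 + 5 × 3.630 = 11.0 + 18.15 = 29.15.

29.15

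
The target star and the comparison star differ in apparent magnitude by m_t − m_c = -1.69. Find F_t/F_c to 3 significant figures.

F_t/F_c = 10^(−(m_t − m_c)/2.5) = 10^(1.69/2.5) = 10^0.676 = 4.742.

4.74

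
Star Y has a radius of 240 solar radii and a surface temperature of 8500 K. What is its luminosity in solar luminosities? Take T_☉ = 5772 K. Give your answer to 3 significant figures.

L/L_☉ = (R/R_☉)² (T/T_☉)⁴ = (240)² × (8500/5772)⁴
       = 5.760×10^4 × (1.473)⁴ = 5.760×10^4 × 4.703 = 2.709×10^5.

2.71×10^5 solar luminosities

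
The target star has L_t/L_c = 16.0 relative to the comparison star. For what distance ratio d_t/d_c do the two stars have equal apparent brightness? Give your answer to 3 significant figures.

Equal flux requires L_t/d_t² = L_c/d_c², so d_t/d_c = √(L_t/L_c)
= √(16.0) = 4.000.

4.00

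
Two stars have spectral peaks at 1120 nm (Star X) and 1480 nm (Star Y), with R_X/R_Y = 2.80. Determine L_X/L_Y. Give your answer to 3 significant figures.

Wien's law gives T ∝ 1/λ_max, so T_X/T_Y = λ_Y/λ_X = 1480/1120 = 1.321.
Then L ∝ R²T⁴ gives L_X/L_Y = (2.80)² × (1.321)⁴ = 7.840 × 3.049 = 23.91.

23.9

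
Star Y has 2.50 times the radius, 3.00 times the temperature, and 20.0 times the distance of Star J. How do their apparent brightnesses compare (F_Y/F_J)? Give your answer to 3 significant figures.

1.27

L_Y/L_J = (R_Y/R_J)²(T_Y/T_J)⁴ = (2.50)² × (3.00)⁴ = 506.2.
F_Y/F_J = (L_Y/L_J)/(d_Y/d_J)² = 506.2 / (20.0)² = 1.266.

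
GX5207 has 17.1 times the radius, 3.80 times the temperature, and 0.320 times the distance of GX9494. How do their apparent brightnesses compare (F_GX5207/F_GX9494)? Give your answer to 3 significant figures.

5.95×10^5

L_GX5207/L_GX9494 = (R_GX5207/R_GX9494)²(T_GX5207/T_GX9494)⁴ = (17.1)² × (3.80)⁴ = 6.097×10^4.
F_GX5207/F_GX9494 = (L_GX5207/L_GX9494)/(d_GX5207/d_GX9494)² = 6.097×10^4 / (0.320)² = 5.954×10^5.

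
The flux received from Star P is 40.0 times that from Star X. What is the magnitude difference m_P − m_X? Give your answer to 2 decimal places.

-4.01

m_P − m_X = −2.5 log₁₀(F_P/F_X) = −2.5 log₁₀(40.0) = −2.5 × (1.602) = -4.005.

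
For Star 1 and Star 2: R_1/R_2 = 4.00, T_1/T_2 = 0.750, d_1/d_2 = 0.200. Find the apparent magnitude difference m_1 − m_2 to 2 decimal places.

-5.26

L_1/L_2 = (4.00)²(0.750)⁴ = 5.062.
F_1/F_2 = (L_1/L_2)/(d_1/d_2)² = 5.062/0.04000 = 126.6.
m_1 − m_2 = −2.5 log₁₀(126.6) = -5.26.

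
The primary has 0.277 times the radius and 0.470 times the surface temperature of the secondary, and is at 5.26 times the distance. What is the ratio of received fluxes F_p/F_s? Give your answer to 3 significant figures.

1.35×10^-4

L_p/L_s = (R_p/R_s)²(T_p/T_s)⁴ = (0.277)² × (0.470)⁴ = 0.003744.
F_p/F_s = (L_p/L_s)/(d_p/d_s)² = 0.003744 / (5.26)² = 1.353×10^-4.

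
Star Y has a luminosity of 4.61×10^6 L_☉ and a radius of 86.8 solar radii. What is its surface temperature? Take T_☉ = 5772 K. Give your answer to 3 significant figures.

2.87×10^4 K

T/T_☉ = (L/L_☉)^(1/4) / (R/R_☉)^(1/2)
T = 5772 × (4.61×10^6)^(1/4) / √(86.8) = 5772 × 46.34 / 9.317 = 2.871×10^4 K.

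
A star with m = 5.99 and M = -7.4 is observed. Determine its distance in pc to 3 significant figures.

4.76×10^3 pc

m − M = 5 log₁₀(d/10 pc)
5.99 − (-7.4) = 13.39 = 5 log₁₀(d/10)
d = 10 × 10^(13.39/5) = 10 × 10^2.678 = 4764 pc.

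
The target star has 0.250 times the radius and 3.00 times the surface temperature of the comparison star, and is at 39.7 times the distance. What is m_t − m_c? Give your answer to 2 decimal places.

L_t/L_c = (0.250)²(3.00)⁴ = 5.062.
F_t/F_c = (L_t/L_c)/(d_t/d_c)² = 5.062/1576 = 0.003212.
m_t − m_c = −2.5 log₁₀(0.003212) = 6.23.

6.23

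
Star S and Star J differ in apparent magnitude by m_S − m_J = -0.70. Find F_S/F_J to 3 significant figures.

1.91

F_S/F_J = 10^(−(m_S − m_J)/2.5) = 10^(0.70/2.5) = 10^0.280 = 1.905.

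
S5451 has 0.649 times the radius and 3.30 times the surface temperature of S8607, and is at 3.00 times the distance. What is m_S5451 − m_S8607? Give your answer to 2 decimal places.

-1.86

L_S5451/L_S8607 = (0.649)²(3.30)⁴ = 49.95.
F_S5451/F_S8607 = (L_S5451/L_S8607)/(d_S5451/d_S8607)² = 49.95/9.000 = 5.550.
m_S5451 − m_S8607 = −2.5 log₁₀(5.550) = -1.86.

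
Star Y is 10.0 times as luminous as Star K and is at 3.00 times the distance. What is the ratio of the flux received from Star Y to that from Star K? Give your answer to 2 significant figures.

1.1

F = L/(4πd²), so F_Y/F_K = (L_Y/L_K) / (d_Y/d_K)²
= 10.0 / (3.00)² = 10.0 / 9.000 = 1.111.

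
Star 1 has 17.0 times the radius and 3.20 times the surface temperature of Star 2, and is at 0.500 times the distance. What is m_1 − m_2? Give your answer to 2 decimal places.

-12.71

L_1/L_2 = (17.0)²(3.20)⁴ = 3.030×10^4.
F_1/F_2 = (L_1/L_2)/(d_1/d_2)² = 3.030×10^4/0.2500 = 1.212×10^5.
m_1 − m_2 = −2.5 log₁₀(1.212×10^5) = -12.71.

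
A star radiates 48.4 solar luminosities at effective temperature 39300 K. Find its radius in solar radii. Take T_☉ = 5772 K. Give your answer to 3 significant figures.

R/R_☉ = √(L/L_☉) / (T/T_☉)² = √(48.4) / (6.809)²
       = 6.957 / 46.36 = 0.1501.

0.150 solar radii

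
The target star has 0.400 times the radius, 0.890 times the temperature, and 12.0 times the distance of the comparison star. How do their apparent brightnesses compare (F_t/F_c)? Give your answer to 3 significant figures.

6.97×10^-4

L_t/L_c = (R_t/R_c)²(T_t/T_c)⁴ = (0.400)² × (0.890)⁴ = 0.1004.
F_t/F_c = (L_t/L_c)/(d_t/d_c)² = 0.1004 / (12.0)² = 6.971×10^-4.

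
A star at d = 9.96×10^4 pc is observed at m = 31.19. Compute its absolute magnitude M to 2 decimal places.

M = m − 5 log₁₀(d/10 pc) = 31.19 − 5 log₁₀(9.96×10^4/10)
  = 31.19 − 5 × 3.998 = 31.19 − 19.99 = 11.20.

11.20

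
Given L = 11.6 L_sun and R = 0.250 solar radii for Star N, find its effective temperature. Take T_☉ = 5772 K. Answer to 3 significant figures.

T/T_☉ = (L/L_☉)^(1/4) / (R/R_☉)^(1/2)
T = 5772 × (11.6)^(1/4) / √(0.250) = 5772 × 1.846 / 0.5000 = 2.130×10^4 K.

2.13×10^4 K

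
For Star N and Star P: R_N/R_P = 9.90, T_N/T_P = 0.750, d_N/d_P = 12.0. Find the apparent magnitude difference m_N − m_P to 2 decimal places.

1.67

L_N/L_P = (9.90)²(0.750)⁴ = 31.01.
F_N/F_P = (L_N/L_P)/(d_N/d_P)² = 31.01/144.0 = 0.2154.
m_N − m_P = −2.5 log₁₀(0.2154) = 1.67.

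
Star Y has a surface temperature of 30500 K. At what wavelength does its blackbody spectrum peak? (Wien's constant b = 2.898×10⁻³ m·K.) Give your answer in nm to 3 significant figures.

95.0 nm

λ_max = b/T = 2.898×10⁻³ / 30500 = 9.50×10^-8 m = 95.02 nm.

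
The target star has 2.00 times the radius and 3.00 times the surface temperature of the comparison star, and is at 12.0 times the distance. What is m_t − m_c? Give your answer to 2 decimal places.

-0.88

L_t/L_c = (2.00)²(3.00)⁴ = 324.0.
F_t/F_c = (L_t/L_c)/(d_t/d_c)² = 324.0/144.0 = 2.250.
m_t − m_c = −2.5 log₁₀(2.250) = -0.88.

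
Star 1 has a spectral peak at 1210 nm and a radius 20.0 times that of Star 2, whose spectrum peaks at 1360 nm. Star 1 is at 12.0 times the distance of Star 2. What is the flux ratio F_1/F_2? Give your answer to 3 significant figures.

4.43

Wien's law: T_1/T_2 = λ_2/λ_1 = 1360/1210 = 1.124.
L_1/L_2 = (R_1/R_2)²(T_1/T_2)⁴ = (20.0)²(1.124)⁴ = 638.4.
F_1/F_2 = (L_1/L_2)/(d_1/d_2)² = 638.4/(12.0)² = 4.433.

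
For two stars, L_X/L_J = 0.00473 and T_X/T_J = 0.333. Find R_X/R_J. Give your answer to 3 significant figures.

L ∝ R²T⁴ gives R ∝ √L / T², so
R_X/R_J = √(0.00473) / (0.333)² = 0.06877 / 0.1109 = 0.6202.

0.620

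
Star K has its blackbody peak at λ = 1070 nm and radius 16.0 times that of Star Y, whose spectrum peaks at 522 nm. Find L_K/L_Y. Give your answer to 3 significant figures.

Wien's law gives T ∝ 1/λ_max, so T_K/T_Y = λ_Y/λ_K = 522/1070 = 0.4879.
Then L ∝ R²T⁴ gives L_K/L_Y = (16.0)² × (0.4879)⁴ = 256.0 × 0.05664 = 14.50.

14.5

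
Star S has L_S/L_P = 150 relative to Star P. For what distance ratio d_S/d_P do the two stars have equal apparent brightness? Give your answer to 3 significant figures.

Equal flux requires L_S/d_S² = L_P/d_P², so d_S/d_P = √(L_S/L_P)
= √(150) = 12.25.

12.2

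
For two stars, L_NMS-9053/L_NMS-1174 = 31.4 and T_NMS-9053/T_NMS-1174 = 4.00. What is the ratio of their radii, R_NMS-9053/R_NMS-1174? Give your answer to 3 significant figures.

0.350

L ∝ R²T⁴ gives R ∝ √L / T², so
R_NMS-9053/R_NMS-1174 = √(31.4) / (4.00)² = 5.604 / 16.00 = 0.3502.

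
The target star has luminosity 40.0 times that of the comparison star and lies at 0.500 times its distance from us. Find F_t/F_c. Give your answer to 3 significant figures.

160

F = L/(4πd²), so F_t/F_c = (L_t/L_c) / (d_t/d_c)²
= 40.0 / (0.500)² = 40.0 / 0.2500 = 160.0.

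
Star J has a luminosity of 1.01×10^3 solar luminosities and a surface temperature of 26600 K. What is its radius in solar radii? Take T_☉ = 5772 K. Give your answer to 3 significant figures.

R/R_☉ = √(L/L_☉) / (T/T_☉)² = √(1.01×10^3) / (4.608)²
       = 31.78 / 21.24 = 1.496.

1.50 solar radii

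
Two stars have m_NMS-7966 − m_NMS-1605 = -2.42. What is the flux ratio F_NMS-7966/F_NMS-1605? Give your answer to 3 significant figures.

F_NMS-7966/F_NMS-1605 = 10^(−(m_NMS-7966 − m_NMS-1605)/2.5) = 10^(2.42/2.5) = 10^0.968 = 9.290.

9.29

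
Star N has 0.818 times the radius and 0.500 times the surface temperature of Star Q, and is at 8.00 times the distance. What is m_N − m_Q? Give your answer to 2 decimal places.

L_N/L_Q = (0.818)²(0.500)⁴ = 0.04182.
F_N/F_Q = (L_N/L_Q)/(d_N/d_Q)² = 0.04182/64.00 = 6.534×10^-4.
m_N − m_Q = −2.5 log₁₀(6.534×10^-4) = 7.96.

7.96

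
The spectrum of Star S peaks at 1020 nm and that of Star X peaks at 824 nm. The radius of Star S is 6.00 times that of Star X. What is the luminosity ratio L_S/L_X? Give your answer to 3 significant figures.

15.3

Wien's law gives T ∝ 1/λ_max, so T_S/T_X = λ_X/λ_S = 824/1020 = 0.8078.
Then L ∝ R²T⁴ gives L_S/L_X = (6.00)² × (0.8078)⁴ = 36.00 × 0.4259 = 15.33.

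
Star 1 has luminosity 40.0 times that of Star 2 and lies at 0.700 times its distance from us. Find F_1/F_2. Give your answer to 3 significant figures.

F = L/(4πd²), so F_1/F_2 = (L_1/L_2) / (d_1/d_2)²
= 40.0 / (0.700)² = 40.0 / 0.4900 = 81.63.

81.6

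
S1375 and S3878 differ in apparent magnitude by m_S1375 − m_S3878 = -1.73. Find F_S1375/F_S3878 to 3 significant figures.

4.92

F_S1375/F_S3878 = 10^(−(m_S1375 − m_S3878)/2.5) = 10^(1.73/2.5) = 10^0.692 = 4.920.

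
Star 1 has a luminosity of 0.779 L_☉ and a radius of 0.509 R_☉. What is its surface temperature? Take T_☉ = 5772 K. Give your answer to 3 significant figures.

T/T_☉ = (L/L_☉)^(1/4) / (R/R_☉)^(1/2)
T = 5772 × (0.779)^(1/4) / √(0.509) = 5772 × 0.9395 / 0.7134 = 7601 K.

7.60×10^3 K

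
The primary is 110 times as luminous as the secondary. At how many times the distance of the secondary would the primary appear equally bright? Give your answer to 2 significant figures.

Equal flux requires L_p/d_p² = L_s/d_s², so d_p/d_s = √(L_p/L_s)
= √(110) = 10.49.

10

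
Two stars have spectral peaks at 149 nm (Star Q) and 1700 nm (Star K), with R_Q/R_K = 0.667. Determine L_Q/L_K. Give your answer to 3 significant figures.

7.54×10^3

Wien's law gives T ∝ 1/λ_max, so T_Q/T_K = λ_K/λ_Q = 1700/149 = 11.41.
Then L ∝ R²T⁴ gives L_Q/L_K = (0.667)² × (11.41)⁴ = 0.4449 × 1.695×10^4 = 7539.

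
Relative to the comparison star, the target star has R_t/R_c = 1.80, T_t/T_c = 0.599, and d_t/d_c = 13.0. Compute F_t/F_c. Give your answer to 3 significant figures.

L_t/L_c = (R_t/R_c)²(T_t/T_c)⁴ = (1.80)² × (0.599)⁴ = 0.4171.
F_t/F_c = (L_t/L_c)/(d_t/d_c)² = 0.4171 / (13.0)² = 0.002468.

0.00247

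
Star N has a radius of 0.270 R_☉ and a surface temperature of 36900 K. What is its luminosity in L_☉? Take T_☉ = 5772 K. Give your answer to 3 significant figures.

L/L_☉ = (R/R_☉)² (T/T_☉)⁴ = (0.270)² × (36900/5772)⁴
       = 0.07290 × (6.393)⁴ = 0.07290 × 1670 = 121.8.

122 L_☉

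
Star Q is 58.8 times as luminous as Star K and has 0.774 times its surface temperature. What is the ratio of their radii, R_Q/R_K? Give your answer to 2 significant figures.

13

L ∝ R²T⁴ gives R ∝ √L / T², so
R_Q/R_K = √(58.8) / (0.774)² = 7.668 / 0.5991 = 12.80.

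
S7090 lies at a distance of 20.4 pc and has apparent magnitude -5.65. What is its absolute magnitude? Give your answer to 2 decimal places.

M = m − 5 log₁₀(d/10 pc) = -5.65 − 5 log₁₀(20.4/10)
  = -5.65 − 5 × 0.310 = -5.65 − 1.55 = -7.20.

-7.20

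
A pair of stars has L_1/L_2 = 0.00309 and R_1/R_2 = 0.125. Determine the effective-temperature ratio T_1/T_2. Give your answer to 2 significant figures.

L ∝ R²T⁴ gives T ∝ (L/R²)^(1/4), so
T_1/T_2 = (0.00309 / 0.125²)^(1/4) = (0.1978)^(1/4) = 0.6669.

0.67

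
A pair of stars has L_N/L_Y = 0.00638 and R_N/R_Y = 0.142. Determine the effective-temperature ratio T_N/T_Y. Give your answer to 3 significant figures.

0.750

L ∝ R²T⁴ gives T ∝ (L/R²)^(1/4), so
T_N/T_Y = (0.00638 / 0.142²)^(1/4) = (0.3164)^(1/4) = 0.7500.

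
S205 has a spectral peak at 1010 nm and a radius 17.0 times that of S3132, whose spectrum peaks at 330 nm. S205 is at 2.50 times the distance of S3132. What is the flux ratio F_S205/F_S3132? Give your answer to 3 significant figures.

Wien's law: T_S205/T_S3132 = λ_S3132/λ_S205 = 330/1010 = 0.3267.
L_S205/L_S3132 = (R_S205/R_S3132)²(T_S205/T_S3132)⁴ = (17.0)²(0.3267)⁴ = 3.294.
F_S205/F_S3132 = (L_S205/L_S3132)/(d_S205/d_S3132)² = 3.294/(2.50)² = 0.5270.

0.527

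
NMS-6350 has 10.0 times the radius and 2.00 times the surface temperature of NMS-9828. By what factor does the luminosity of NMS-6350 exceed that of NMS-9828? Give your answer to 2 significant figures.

1.6×10^3

From the Stefan–Boltzmann law, L ∝ R²T⁴, so
L_NMS-6350/L_NMS-9828 = (R_NMS-6350/R_NMS-9828)² (T_NMS-6350/T_NMS-9828)⁴ = (10.0)² × (2.00)⁴ = 100.0 × 16.00 = 1600.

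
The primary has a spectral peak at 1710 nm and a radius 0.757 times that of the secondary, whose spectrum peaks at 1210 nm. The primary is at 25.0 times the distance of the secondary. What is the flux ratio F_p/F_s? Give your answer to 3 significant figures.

Wien's law: T_p/T_s = λ_s/λ_p = 1210/1710 = 0.7076.
L_p/L_s = (R_p/R_s)²(T_p/T_s)⁴ = (0.757)²(0.7076)⁴ = 0.1437.
F_p/F_s = (L_p/L_s)/(d_p/d_s)² = 0.1437/(25.0)² = 2.299×10^-4.

2.30×10^-4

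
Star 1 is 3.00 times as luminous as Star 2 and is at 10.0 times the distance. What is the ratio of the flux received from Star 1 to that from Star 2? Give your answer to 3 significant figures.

0.0300

F = L/(4πd²), so F_1/F_2 = (L_1/L_2) / (d_1/d_2)²
= 3.00 / (10.0)² = 3.00 / 100.0 = 0.03000.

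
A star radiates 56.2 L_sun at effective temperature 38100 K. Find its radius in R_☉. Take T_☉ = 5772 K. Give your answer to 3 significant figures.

R/R_☉ = √(L/L_☉) / (T/T_☉)² = √(56.2) / (6.601)²
       = 7.497 / 43.57 = 0.1721.

0.172 R_☉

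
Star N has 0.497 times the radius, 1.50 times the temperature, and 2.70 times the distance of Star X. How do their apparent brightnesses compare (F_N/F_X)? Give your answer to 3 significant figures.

L_N/L_X = (R_N/R_X)²(T_N/T_X)⁴ = (0.497)² × (1.50)⁴ = 1.250.
F_N/F_X = (L_N/L_X)/(d_N/d_X)² = 1.250 / (2.70)² = 0.1715.

0.172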